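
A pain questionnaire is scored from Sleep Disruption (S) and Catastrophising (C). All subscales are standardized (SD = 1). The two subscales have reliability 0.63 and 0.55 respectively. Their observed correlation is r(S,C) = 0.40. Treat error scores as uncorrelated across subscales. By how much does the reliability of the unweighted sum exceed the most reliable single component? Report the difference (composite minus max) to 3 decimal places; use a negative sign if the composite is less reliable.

Var(sum) = 2 + 0.8 = 2.8; true-score variance = 1.18 + 0.8 = 1.98; composite reliability = 0.7071.
Max component reliability = 0.6300.
Difference = 0.7071 − 0.6300 = 0.077.

0.077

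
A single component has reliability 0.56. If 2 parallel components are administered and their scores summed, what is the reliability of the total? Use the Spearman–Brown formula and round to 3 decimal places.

0.718

ρ_k = kρ / (1 + (k−1)ρ) = 2·0.56 / (1 + 1·0.56) = 1.120 / 1.560 = 0.718.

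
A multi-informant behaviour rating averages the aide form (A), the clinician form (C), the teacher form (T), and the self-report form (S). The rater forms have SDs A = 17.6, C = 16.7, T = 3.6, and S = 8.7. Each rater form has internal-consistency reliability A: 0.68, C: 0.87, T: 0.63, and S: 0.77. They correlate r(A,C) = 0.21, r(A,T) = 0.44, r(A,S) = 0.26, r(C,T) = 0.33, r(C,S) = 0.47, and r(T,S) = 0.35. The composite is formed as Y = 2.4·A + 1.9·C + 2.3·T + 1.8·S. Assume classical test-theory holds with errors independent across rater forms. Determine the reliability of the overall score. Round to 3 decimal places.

0.845

Var(Y) = 2.4²·17.6² + 1.9²·16.7² + 2.3²·3.6² + 1.8²·8.7² + 2·[4.56·17.6·16.7·0.21 + 5.52·17.6·3.6·0.44 + 4.32·17.6·8.7·0.26 + 4.37·16.7·3.6·0.33 + 3.42·16.7·8.7·0.47 + 4.14·3.6·8.7·0.35] = 3104.8 + 1945.9 = 5050.71.
With uncorrelated errors the cross-covariances are all true-score covariance, so they carry over unchanged; only the diagonal terms shrink to ρᵢσᵢ².
True-score variance = [2.4²·17.6²·0.68 + 1.9²·16.7²·0.87 + 2.3²·3.6²·0.63 + 1.8²·8.7²·0.77] + 1945.9 = 2321.2 + 1945.9 = 4267.1.
Reliability = 4267.1 / 5050.71 = 0.845.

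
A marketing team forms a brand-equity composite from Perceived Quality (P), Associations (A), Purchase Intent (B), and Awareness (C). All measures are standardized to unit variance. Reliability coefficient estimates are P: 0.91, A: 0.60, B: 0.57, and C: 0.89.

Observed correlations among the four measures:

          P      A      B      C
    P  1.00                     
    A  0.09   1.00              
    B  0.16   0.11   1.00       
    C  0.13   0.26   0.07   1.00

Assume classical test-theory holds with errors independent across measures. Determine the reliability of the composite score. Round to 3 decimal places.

Var(P+A+B+C) = 4 + 2·[0.09 + 0.16 + 0.13 + 0.11 + 0.26 + 0.07] = 4 + 1.64 = 5.64.
Under uncorrelated errors the observed covariances equal the true-score covariances, so only the own-variance terms attenuate.
True-score variance = [0.91 + 0.60 + 0.57 + 0.89] + 1.64 = 2.97 + 1.64 = 4.61.
Reliability = 4.61 / 5.64 = 0.817.

0.817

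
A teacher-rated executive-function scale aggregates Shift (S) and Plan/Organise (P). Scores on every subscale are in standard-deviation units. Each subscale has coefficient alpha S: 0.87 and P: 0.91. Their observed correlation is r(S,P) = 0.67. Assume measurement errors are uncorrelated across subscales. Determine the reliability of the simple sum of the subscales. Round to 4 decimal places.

Var(S+P) = 2 + 2·[0.67] = 2 + 1.34 = 3.34.
Under uncorrelated errors the observed covariances equal the true-score covariances, so only the own-variance terms attenuate.
True-score variance = [0.87 + 0.91] + 1.34 = 1.78 + 1.34 = 3.12.
Reliability = 3.12 / 3.34 = 0.9341.

0.9341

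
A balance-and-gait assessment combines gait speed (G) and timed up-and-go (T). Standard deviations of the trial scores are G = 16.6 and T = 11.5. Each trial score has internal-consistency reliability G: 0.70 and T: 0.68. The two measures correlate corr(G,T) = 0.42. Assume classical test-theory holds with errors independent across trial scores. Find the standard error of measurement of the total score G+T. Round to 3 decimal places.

Var(total) = 407.81 + 160.356 = 568.166.
True-score variance = 282.822 + 160.356 = 443.178, so reliability = 0.7800.
Error variance = 568.166 − 443.178 = 124.988; SEM = √124.988 = 11.180.

11.180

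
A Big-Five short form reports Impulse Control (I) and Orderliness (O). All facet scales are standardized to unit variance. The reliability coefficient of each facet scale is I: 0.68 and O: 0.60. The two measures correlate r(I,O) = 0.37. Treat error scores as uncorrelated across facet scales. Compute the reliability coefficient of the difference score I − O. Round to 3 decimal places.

Var(I−O) = 1 + 1 − 2·0.37 = 2 − 0.74 = 1.26.
Under uncorrelated errors the observed covariances equal the true-score covariances, so only the own-variance terms attenuate.
True-score variance = [0.68 + 0.60] − 0.74 = 1.28 − 0.74 = 0.54.
Reliability = 0.54 / 1.26 = 0.429.

0.429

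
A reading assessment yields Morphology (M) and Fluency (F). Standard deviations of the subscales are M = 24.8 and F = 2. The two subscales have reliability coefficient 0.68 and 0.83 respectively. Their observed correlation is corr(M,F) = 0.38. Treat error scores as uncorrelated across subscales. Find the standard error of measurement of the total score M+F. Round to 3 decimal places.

14.053

Var(total) = 619.04 + 37.696 = 656.736.
True-score variance = 421.547 + 37.696 = 459.243, so reliability = 0.6993.
Error variance = 656.736 − 459.243 = 197.493; SEM = √197.493 = 14.053.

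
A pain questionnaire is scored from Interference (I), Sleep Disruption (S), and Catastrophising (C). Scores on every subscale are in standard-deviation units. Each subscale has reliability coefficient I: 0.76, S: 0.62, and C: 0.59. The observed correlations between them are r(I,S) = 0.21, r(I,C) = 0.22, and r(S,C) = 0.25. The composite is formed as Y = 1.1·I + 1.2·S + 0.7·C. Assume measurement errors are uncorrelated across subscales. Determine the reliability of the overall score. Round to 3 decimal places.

Var(Y) = 1.1² + 1.2² + 0.7² + 2·[1.32·0.21 + 0.77·0.22 + 0.84·0.25] = 3.14 + 1.3132 = 4.4532.
Under uncorrelated errors the observed covariances equal the true-score covariances, so only the own-variance terms attenuate.
True-score variance = [1.1²·0.76 + 1.2²·0.62 + 0.7²·0.59] + 1.3132 = 2.1015 + 1.3132 = 3.4147.
Reliability = 3.4147 / 4.4532 = 0.767.

0.767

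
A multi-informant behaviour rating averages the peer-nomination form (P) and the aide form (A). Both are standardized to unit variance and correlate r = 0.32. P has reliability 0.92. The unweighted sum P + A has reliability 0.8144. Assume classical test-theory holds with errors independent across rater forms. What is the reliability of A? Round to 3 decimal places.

Var(P+A) = 2 + 2·0.32 = 2.640.
True-score variance = ρ_P + ρ_A + 2·0.32, so 0.8144 = (0.92 + ρ_A + 0.64) / 2.640.
ρ_A = 0.8144·2.640 − 0.92 − 0.64 = 0.590.

0.590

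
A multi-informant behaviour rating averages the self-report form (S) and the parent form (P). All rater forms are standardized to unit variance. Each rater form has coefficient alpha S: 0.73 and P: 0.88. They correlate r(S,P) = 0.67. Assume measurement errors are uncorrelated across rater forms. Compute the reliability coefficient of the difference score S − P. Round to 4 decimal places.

0.4091

Var(S−P) = 1 + 1 − 2·0.67 = 2 − 1.34 = 0.66.
With uncorrelated errors the cross-covariances are all true-score covariance, so they carry over unchanged; only the diagonal terms shrink to ρᵢσᵢ².
True-score variance = [0.73 + 0.88] − 1.34 = 1.61 − 1.34 = 0.27.
Reliability = 0.27 / 0.66 = 0.4091.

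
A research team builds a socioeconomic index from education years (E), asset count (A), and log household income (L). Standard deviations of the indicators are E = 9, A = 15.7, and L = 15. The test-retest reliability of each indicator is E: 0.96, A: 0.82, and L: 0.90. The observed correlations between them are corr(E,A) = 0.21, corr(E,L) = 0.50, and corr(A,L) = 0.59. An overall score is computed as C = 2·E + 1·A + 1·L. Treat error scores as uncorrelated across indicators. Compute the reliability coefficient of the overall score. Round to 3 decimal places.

Var(C) = 2²·9² + 15.7² + 15² + 2·[2·9·15.7·0.21 + 2·9·15·0.50 + 15.7·15·0.59] = 795.49 + 666.582 = 1462.07.
Under uncorrelated errors the observed covariances equal the true-score covariances, so only the own-variance terms attenuate.
True-score variance = [2²·9²·0.96 + 15.7²·0.82 + 15²·0.90] + 666.582 = 715.662 + 666.582 = 1382.24.
Reliability = 1382.24 / 1462.07 = 0.945.

0.945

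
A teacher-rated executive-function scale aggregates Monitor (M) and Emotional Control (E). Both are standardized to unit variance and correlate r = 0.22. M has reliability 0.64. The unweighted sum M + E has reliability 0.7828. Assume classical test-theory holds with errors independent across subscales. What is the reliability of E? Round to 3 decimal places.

Var(M+E) = 2 + 2·0.22 = 2.440.
True-score variance = ρ_M + ρ_E + 2·0.22, so 0.7828 = (0.64 + ρ_E + 0.44) / 2.440.
ρ_E = 0.7828·2.440 − 0.64 − 0.44 = 0.830.

0.830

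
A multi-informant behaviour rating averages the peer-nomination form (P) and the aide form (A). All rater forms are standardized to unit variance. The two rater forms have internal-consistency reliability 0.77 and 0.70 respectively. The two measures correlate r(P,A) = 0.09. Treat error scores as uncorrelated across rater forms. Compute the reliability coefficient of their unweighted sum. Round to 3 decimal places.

0.757

Var(P+A) = 2 + 2·[0.09] = 2 + 0.18 = 2.18.
Under uncorrelated errors the observed covariances equal the true-score covariances, so only the own-variance terms attenuate.
True-score variance = [0.77 + 0.70] + 0.18 = 1.47 + 0.18 = 1.65.
Reliability = 1.65 / 2.18 = 0.757.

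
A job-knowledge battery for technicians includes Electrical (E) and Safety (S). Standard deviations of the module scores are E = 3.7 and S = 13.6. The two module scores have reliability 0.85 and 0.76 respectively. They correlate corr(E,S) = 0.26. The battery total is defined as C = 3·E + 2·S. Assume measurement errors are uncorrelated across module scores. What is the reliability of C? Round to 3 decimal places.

0.808

Var(C) = 3²·3.7² + 2²·13.6² + 2·[6·3.7·13.6·0.26] = 863.05 + 156.998 = 1020.05.
Under uncorrelated errors the observed covariances equal the true-score covariances, so only the own-variance terms attenuate.
True-score variance = [3²·3.7²·0.85 + 2²·13.6²·0.76] + 156.998 = 667.007 + 156.998 = 824.005.
Reliability = 824.005 / 1020.05 = 0.808.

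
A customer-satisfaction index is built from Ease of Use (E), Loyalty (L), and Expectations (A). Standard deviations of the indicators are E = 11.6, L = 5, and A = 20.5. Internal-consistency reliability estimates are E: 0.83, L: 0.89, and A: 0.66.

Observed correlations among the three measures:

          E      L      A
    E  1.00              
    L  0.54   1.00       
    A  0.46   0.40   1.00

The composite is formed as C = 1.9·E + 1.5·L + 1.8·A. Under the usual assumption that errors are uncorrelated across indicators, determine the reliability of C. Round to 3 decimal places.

0.819

Var(C) = 1.9²·11.6² + 1.5²·5² + 1.8²·20.5² + 2·[2.85·11.6·5·0.54 + 3.42·11.6·20.5·0.46 + 2.7·5·20.5·0.40] = 1903.62 + 1148.14 = 3051.76.
With uncorrelated errors the cross-covariances are all true-score covariance, so they carry over unchanged; only the diagonal terms shrink to ρᵢσᵢ².
True-score variance = [1.9²·11.6²·0.83 + 1.5²·5²·0.89 + 1.8²·20.5²·0.66] + 1148.14 = 1351.91 + 1148.14 = 2500.05.
Reliability = 2500.05 / 3051.76 = 0.819.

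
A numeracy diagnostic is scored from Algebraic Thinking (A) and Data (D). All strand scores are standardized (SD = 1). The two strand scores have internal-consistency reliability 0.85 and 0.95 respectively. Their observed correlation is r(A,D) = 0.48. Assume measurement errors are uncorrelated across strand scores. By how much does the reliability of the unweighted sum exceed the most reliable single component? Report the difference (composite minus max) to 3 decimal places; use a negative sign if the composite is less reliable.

-0.018

Var(sum) = 2 + 0.96 = 2.96; true-score variance = 1.8 + 0.96 = 2.76; composite reliability = 0.9324.
Max component reliability = 0.9500.
Difference = 0.9324 − 0.9500 = -0.018.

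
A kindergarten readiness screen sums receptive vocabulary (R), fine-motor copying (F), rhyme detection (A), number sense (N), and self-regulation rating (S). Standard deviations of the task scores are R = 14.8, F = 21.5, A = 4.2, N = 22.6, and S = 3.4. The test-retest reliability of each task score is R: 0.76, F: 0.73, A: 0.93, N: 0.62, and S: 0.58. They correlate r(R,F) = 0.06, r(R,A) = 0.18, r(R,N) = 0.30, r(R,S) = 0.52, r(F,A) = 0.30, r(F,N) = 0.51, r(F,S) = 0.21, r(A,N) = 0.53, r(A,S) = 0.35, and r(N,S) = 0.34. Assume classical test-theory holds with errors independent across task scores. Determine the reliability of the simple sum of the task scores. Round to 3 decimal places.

0.834

Var(R+F+A+N+S) = 14.8² + 21.5² + 4.2² + 22.6² + 3.4² + 2·[14.8·21.5·0.06 + 14.8·4.2·0.18 + 14.8·22.6·0.30 + 14.8·3.4·0.52 + 21.5·4.2·0.30 + 21.5·22.6·0.51 + 21.5·3.4·0.21 + 4.2·22.6·0.53 + 4.2·3.4·0.35 + 22.6·3.4·0.34] = 1221.25 + 1056.94 = 2278.19.
With uncorrelated errors the cross-covariances are all true-score covariance, so they carry over unchanged; only the diagonal terms shrink to ρᵢσᵢ².
True-score variance = [14.8²·0.76 + 21.5²·0.73 + 4.2²·0.93 + 22.6²·0.62 + 3.4²·0.58] + 1056.94 = 843.694 + 1056.94 = 1900.64.
Reliability = 1900.64 / 2278.19 = 0.834.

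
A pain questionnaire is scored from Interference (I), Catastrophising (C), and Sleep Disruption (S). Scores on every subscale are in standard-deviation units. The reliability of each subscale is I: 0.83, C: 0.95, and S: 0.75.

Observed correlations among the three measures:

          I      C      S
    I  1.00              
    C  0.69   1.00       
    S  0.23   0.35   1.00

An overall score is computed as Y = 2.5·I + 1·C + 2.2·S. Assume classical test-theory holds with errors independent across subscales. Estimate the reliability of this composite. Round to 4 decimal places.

0.8816

Var(Y) = 2.5² + 1 + 2.2² + 2·[2.5·0.69 + 5.5·0.23 + 2.2·0.35] = 12.09 + 7.52 = 19.61.
Under uncorrelated errors the observed covariances equal the true-score covariances, so only the own-variance terms attenuate.
True-score variance = [2.5²·0.83 + 0.95 + 2.2²·0.75] + 7.52 = 9.7675 + 7.52 = 17.2875.
Reliability = 17.2875 / 19.61 = 0.8816.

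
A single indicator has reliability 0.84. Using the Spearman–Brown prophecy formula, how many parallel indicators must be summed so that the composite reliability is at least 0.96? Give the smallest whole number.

k ≥ ρ*(1−ρ₁)/(ρ₁(1−ρ*)) = 0.96·0.16 / (0.84·0.04) = 4.571.
Smallest integer k = 5.

5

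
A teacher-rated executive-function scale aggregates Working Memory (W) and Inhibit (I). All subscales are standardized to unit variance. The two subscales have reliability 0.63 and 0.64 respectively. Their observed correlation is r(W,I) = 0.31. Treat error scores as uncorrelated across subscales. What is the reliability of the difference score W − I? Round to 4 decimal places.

Var(W−I) = 1 + 1 − 2·0.31 = 2 − 0.62 = 1.38.
Under uncorrelated errors the observed covariances equal the true-score covariances, so only the own-variance terms attenuate.
True-score variance = [0.63 + 0.64] − 0.62 = 1.27 − 0.62 = 0.65.
Reliability = 0.65 / 1.38 = 0.4710.

0.4710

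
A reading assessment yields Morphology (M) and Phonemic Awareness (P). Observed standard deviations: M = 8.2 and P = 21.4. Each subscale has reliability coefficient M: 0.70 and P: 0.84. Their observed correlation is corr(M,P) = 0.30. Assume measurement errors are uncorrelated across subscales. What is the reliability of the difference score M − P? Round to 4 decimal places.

0.7775

Var(M−P) = 8.2² + 21.4² − 2·8.2·21.4·0.30 = 525.2 − 105.288 = 419.912.
With uncorrelated errors the cross-covariances are all true-score covariance, so they carry over unchanged; only the diagonal terms shrink to ρᵢσᵢ².
True-score variance = [8.2²·0.70 + 21.4²·0.84] − 105.288 = 431.754 − 105.288 = 326.466.
Reliability = 326.466 / 419.912 = 0.7775.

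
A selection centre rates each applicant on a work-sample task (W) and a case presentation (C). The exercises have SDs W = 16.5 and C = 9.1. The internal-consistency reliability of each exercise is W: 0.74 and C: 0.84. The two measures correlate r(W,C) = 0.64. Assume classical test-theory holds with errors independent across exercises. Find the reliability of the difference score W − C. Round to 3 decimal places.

0.484

Var(W−C) = 16.5² + 9.1² − 2·16.5·9.1·0.64 = 355.06 − 192.192 = 162.868.
Under uncorrelated errors the observed covariances equal the true-score covariances, so only the own-variance terms attenuate.
True-score variance = [16.5²·0.74 + 9.1²·0.84] − 192.192 = 271.025 − 192.192 = 78.8334.
Reliability = 78.8334 / 162.868 = 0.484.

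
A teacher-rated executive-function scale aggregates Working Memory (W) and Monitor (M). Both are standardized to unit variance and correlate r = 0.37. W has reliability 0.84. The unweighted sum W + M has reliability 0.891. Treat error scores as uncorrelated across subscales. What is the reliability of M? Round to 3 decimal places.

Var(W+M) = 2 + 2·0.37 = 2.740.
True-score variance = ρ_W + ρ_M + 2·0.37, so 0.891 = (0.84 + ρ_M + 0.74) / 2.740.
ρ_M = 0.891·2.740 − 0.84 − 0.74 = 0.861.

0.861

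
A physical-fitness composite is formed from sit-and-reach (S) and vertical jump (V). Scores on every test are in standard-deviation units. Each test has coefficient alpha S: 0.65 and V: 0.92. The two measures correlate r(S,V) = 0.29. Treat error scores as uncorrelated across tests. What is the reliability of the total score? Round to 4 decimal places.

Var(S+V) = 2 + 2·[0.29] = 2 + 0.58 = 2.58.
Under uncorrelated errors the observed covariances equal the true-score covariances, so only the own-variance terms attenuate.
True-score variance = [0.65 + 0.92] + 0.58 = 1.57 + 0.58 = 2.15.
Reliability = 2.15 / 2.58 = 0.8333.

0.8333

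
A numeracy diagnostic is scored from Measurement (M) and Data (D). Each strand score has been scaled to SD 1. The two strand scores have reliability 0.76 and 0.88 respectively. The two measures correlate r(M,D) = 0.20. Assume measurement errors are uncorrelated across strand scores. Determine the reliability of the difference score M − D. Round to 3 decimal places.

Var(M−D) = 1 + 1 − 2·0.20 = 2 − 0.4 = 1.6.
Because errors are independent across components, Cov(Tᵢ,Tⱼ) = Cov(Xᵢ,Xⱼ); the off-diagonal part of the true-score variance is the same as above.
True-score variance = [0.76 + 0.88] − 0.4 = 1.64 − 0.4 = 1.24.
Reliability = 1.24 / 1.6 = 0.775.

0.775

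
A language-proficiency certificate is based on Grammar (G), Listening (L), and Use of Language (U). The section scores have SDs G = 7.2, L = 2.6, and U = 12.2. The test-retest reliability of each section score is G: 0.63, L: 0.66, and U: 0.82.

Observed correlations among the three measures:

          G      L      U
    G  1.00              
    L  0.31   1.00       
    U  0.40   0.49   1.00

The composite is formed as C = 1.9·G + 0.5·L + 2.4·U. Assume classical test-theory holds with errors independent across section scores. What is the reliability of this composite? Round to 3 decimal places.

Var(C) = 1.9²·7.2² + 0.5²·2.6² + 2.4²·12.2² + 2·[0.95·7.2·2.6·0.31 + 4.56·7.2·12.2·0.40 + 1.2·2.6·12.2·0.49] = 1046.15 + 368.769 = 1414.92.
With uncorrelated errors the cross-covariances are all true-score covariance, so they carry over unchanged; only the diagonal terms shrink to ρᵢσᵢ².
True-score variance = [1.9²·7.2²·0.63 + 0.5²·2.6²·0.66 + 2.4²·12.2²·0.82] + 368.769 = 822.016 + 368.769 = 1190.79.
Reliability = 1190.79 / 1414.92 = 0.842.

0.842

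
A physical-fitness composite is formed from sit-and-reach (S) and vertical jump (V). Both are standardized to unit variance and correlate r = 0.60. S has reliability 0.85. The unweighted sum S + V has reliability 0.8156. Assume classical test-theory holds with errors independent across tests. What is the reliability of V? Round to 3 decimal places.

Var(S+V) = 2 + 2·0.60 = 3.200.
True-score variance = ρ_S + ρ_V + 2·0.60, so 0.8156 = (0.85 + ρ_V + 1.20) / 3.200.
ρ_V = 0.8156·3.200 − 0.85 − 1.20 = 0.560.

0.560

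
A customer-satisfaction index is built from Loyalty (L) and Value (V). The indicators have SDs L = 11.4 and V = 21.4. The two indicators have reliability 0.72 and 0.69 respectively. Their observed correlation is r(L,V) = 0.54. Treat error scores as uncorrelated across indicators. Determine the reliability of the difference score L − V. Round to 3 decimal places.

Var(L−V) = 11.4² + 21.4² − 2·11.4·21.4·0.54 = 587.92 − 263.477 = 324.443.
Because errors are independent across components, Cov(Tᵢ,Tⱼ) = Cov(Xᵢ,Xⱼ); the off-diagonal part of the true-score variance is the same as above.
True-score variance = [11.4²·0.72 + 21.4²·0.69] − 263.477 = 409.564 − 263.477 = 146.087.
Reliability = 146.087 / 324.443 = 0.450.

0.450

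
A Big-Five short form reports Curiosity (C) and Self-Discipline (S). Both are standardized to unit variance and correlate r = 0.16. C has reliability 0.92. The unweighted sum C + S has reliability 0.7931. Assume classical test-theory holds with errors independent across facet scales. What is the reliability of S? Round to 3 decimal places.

0.600

Var(C+S) = 2 + 2·0.16 = 2.320.
True-score variance = ρ_C + ρ_S + 2·0.16, so 0.7931 = (0.92 + ρ_S + 0.32) / 2.320.
ρ_S = 0.7931·2.320 − 0.92 − 0.32 = 0.600.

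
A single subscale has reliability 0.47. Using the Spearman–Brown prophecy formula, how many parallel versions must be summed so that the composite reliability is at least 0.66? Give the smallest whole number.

3

k ≥ ρ*(1−ρ₁)/(ρ₁(1−ρ*)) = 0.66·0.53 / (0.47·0.34) = 2.189.
Smallest integer k = 3.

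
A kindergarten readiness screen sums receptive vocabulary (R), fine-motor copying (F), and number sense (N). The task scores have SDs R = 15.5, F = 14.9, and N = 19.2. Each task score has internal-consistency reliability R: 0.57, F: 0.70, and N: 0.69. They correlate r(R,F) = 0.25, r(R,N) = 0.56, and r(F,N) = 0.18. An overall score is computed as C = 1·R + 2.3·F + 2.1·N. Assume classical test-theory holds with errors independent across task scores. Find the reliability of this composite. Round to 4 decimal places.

0.7869

Var(C) = 15.5² + 2.3²·14.9² + 2.1²·19.2² + 2·[2.3·15.5·14.9·0.25 + 2.1·15.5·19.2·0.56 + 4.83·14.9·19.2·0.18] = 3040.39 + 1462.98 = 4503.37.
Under uncorrelated errors the observed covariances equal the true-score covariances, so only the own-variance terms attenuate.
True-score variance = [15.5²·0.57 + 2.3²·14.9²·0.70 + 2.1²·19.2²·0.69] + 1462.98 = 2080.78 + 1462.98 = 3543.76.
Reliability = 3543.76 / 4503.37 = 0.7869.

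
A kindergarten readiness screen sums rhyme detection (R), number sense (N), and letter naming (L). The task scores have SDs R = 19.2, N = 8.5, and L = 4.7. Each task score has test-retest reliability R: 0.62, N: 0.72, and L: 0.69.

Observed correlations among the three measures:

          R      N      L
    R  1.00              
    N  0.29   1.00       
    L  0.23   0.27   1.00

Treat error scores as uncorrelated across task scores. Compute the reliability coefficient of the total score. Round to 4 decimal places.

0.7307

Var(R+N+L) = 19.2² + 8.5² + 4.7² + 2·[19.2·8.5·0.29 + 19.2·4.7·0.23 + 8.5·4.7·0.27] = 462.98 + 157.739 = 620.719.
Because errors are independent across components, Cov(Tᵢ,Tⱼ) = Cov(Xᵢ,Xⱼ); the off-diagonal part of the true-score variance is the same as above.
True-score variance = [19.2²·0.62 + 8.5²·0.72 + 4.7²·0.69] + 157.739 = 295.819 + 157.739 = 453.558.
Reliability = 453.558 / 620.719 = 0.7307.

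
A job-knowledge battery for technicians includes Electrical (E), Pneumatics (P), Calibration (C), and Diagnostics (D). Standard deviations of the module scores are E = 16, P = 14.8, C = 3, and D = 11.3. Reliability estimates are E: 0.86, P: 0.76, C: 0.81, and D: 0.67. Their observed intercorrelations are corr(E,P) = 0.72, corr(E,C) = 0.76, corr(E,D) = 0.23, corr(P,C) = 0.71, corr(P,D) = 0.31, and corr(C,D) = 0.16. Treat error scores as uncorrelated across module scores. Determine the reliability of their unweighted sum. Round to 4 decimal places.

Var(E+P+C+D) = 16² + 14.8² + 3² + 11.3² + 2·[16·14.8·0.72 + 16·3·0.76 + 16·11.3·0.23 + 14.8·3·0.71 + 14.8·11.3·0.31 + 3·11.3·0.16] = 611.73 + 674.705 = 1286.43.
Because errors are independent across components, Cov(Tᵢ,Tⱼ) = Cov(Xᵢ,Xⱼ); the off-diagonal part of the true-score variance is the same as above.
True-score variance = [16²·0.86 + 14.8²·0.76 + 3²·0.81 + 11.3²·0.67] + 674.705 = 479.473 + 674.705 = 1154.18.
Reliability = 1154.18 / 1286.43 = 0.8972.

0.8972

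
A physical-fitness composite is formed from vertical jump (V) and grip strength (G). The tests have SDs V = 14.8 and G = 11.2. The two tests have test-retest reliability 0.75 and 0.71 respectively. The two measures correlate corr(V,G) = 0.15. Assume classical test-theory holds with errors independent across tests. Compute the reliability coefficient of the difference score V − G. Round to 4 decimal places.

0.6908

Var(V−G) = 14.8² + 11.2² − 2·14.8·11.2·0.15 = 344.48 − 49.728 = 294.752.
Under uncorrelated errors the observed covariances equal the true-score covariances, so only the own-variance terms attenuate.
True-score variance = [14.8²·0.75 + 11.2²·0.71] − 49.728 = 253.342 − 49.728 = 203.614.
Reliability = 203.614 / 294.752 = 0.6908.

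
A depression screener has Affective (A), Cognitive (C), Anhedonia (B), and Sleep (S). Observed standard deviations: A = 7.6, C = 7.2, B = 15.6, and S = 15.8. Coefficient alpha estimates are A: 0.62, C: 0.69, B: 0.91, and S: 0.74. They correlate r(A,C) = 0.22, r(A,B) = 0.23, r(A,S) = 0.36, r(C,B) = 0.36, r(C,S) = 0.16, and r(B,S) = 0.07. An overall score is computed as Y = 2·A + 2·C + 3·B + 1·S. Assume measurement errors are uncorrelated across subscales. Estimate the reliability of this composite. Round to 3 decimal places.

0.900

Var(Y) = 2²·7.6² + 2²·7.2² + 3²·15.6² + 15.8² + 2·[4·7.6·7.2·0.22 + 6·7.6·15.6·0.23 + 2·7.6·15.8·0.36 + 6·7.2·15.6·0.36 + 2·7.2·15.8·0.16 + 3·15.6·15.8·0.07] = 2878.28 + 1258 = 4136.28.
Because errors are independent across components, Cov(Tᵢ,Tⱼ) = Cov(Xᵢ,Xⱼ); the off-diagonal part of the true-score variance is the same as above.
True-score variance = [2²·7.6²·0.62 + 2²·7.2²·0.69 + 3²·15.6²·0.91 + 15.8²·0.74] + 1258 = 2464.18 + 1258 = 3722.17.
Reliability = 3722.17 / 4136.28 = 0.900.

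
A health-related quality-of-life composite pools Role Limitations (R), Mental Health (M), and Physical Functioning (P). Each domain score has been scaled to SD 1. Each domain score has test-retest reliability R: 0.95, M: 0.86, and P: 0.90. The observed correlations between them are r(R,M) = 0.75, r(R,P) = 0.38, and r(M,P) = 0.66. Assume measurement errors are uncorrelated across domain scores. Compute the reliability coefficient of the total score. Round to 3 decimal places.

0.956

Var(R+M+P) = 3 + 2·[0.75 + 0.38 + 0.66] = 3 + 3.58 = 6.58.
Under uncorrelated errors the observed covariances equal the true-score covariances, so only the own-variance terms attenuate.
True-score variance = [0.95 + 0.86 + 0.90] + 3.58 = 2.71 + 3.58 = 6.29.
Reliability = 6.29 / 6.58 = 0.956.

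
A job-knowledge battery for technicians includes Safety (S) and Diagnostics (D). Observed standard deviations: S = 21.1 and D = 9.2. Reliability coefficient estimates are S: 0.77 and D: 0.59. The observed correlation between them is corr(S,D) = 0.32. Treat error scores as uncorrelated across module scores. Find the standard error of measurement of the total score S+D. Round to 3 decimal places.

Var(total) = 529.85 + 124.237 = 654.087.
True-score variance = 392.749 + 124.237 = 516.986, so reliability = 0.7904.
Error variance = 654.087 − 516.986 = 137.101; SEM = √137.101 = 11.709.

11.709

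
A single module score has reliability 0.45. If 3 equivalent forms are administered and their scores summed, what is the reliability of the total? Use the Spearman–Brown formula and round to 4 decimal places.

0.7105

ρ_k = kρ / (1 + (k−1)ρ) = 3·0.45 / (1 + 2·0.45) = 1.350 / 1.900 = 0.7105.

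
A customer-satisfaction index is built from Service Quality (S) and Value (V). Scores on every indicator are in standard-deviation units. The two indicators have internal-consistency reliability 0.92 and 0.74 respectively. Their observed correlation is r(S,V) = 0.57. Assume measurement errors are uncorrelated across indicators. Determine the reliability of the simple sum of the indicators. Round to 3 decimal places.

Var(S+V) = 2 + 2·[0.57] = 2 + 1.14 = 3.14.
Under uncorrelated errors the observed covariances equal the true-score covariances, so only the own-variance terms attenuate.
True-score variance = [0.92 + 0.74] + 1.14 = 1.66 + 1.14 = 2.8.
Reliability = 2.8 / 3.14 = 0.892.

0.892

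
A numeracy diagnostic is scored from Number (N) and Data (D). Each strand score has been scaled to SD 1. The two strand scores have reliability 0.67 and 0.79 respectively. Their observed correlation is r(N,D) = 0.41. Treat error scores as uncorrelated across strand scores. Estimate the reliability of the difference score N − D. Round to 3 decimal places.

Var(N−D) = 1 + 1 − 2·0.41 = 2 − 0.82 = 1.18.
Under uncorrelated errors the observed covariances equal the true-score covariances, so only the own-variance terms attenuate.
True-score variance = [0.67 + 0.79] − 0.82 = 1.46 − 0.82 = 0.64.
Reliability = 0.64 / 1.18 = 0.542.

0.542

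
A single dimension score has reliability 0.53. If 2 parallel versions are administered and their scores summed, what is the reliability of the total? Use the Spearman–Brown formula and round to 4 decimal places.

0.6928

ρ_k = kρ / (1 + (k−1)ρ) = 2·0.53 / (1 + 1·0.53) = 1.060 / 1.530 = 0.6928.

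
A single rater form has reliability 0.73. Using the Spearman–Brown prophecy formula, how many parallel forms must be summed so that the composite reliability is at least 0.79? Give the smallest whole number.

2

k ≥ ρ*(1−ρ₁)/(ρ₁(1−ρ*)) = 0.79·0.27 / (0.73·0.21) = 1.391.
Smallest integer k = 2.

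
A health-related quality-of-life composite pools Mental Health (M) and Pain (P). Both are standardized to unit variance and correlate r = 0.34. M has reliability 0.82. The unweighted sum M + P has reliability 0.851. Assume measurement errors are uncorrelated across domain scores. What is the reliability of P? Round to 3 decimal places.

0.781

Var(M+P) = 2 + 2·0.34 = 2.680.
True-score variance = ρ_M + ρ_P + 2·0.34, so 0.851 = (0.82 + ρ_P + 0.68) / 2.680.
ρ_P = 0.851·2.680 − 0.82 − 0.68 = 0.781.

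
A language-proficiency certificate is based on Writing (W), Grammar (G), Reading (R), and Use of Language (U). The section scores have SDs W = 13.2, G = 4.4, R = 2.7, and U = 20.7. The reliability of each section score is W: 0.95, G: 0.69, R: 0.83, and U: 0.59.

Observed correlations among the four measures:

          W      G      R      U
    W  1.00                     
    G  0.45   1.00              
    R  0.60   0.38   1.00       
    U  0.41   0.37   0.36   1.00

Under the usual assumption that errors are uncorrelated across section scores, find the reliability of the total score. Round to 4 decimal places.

Var(W+G+R+U) = 13.2² + 4.4² + 2.7² + 20.7² + 2·[13.2·4.4·0.45 + 13.2·2.7·0.60 + 13.2·20.7·0.41 + 4.4·2.7·0.38 + 4.4·20.7·0.37 + 2.7·20.7·0.36] = 629.38 + 435.766 = 1065.15.
With uncorrelated errors the cross-covariances are all true-score covariance, so they carry over unchanged; only the diagonal terms shrink to ρᵢσᵢ².
True-score variance = [13.2²·0.95 + 4.4²·0.69 + 2.7²·0.83 + 20.7²·0.59] + 435.766 = 437.746 + 435.766 = 873.512.
Reliability = 873.512 / 1065.15 = 0.8201.

0.8201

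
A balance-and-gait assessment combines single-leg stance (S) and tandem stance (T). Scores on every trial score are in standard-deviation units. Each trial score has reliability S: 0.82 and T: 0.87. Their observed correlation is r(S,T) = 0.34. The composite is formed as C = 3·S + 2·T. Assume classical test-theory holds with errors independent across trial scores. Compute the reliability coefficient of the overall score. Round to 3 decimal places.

Var(C) = 3² + 2² + 2·[6·0.34] = 13 + 4.08 = 17.08.
With uncorrelated errors the cross-covariances are all true-score covariance, so they carry over unchanged; only the diagonal terms shrink to ρᵢσᵢ².
True-score variance = [3²·0.82 + 2²·0.87] + 4.08 = 10.86 + 4.08 = 14.94.
Reliability = 14.94 / 17.08 = 0.875.

0.875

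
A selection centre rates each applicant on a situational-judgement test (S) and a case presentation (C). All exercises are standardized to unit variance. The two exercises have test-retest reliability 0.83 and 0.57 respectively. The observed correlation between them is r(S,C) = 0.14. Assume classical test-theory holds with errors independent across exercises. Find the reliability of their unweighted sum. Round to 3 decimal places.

Var(S+C) = 2 + 2·[0.14] = 2 + 0.28 = 2.28.
With uncorrelated errors the cross-covariances are all true-score covariance, so they carry over unchanged; only the diagonal terms shrink to ρᵢσᵢ².
True-score variance = [0.83 + 0.57] + 0.28 = 1.4 + 0.28 = 1.68.
Reliability = 1.68 / 2.28 = 0.737.

0.737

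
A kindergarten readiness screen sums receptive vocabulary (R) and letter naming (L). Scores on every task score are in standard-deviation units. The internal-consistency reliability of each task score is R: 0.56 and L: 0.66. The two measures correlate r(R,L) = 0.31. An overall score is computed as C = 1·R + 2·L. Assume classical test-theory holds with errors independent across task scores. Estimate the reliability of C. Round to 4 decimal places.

Var(C) = 1 + 2² + 2·[2·0.31] = 5 + 1.24 = 6.24.
Under uncorrelated errors the observed covariances equal the true-score covariances, so only the own-variance terms attenuate.
True-score variance = [0.56 + 2²·0.66] + 1.24 = 3.2 + 1.24 = 4.44.
Reliability = 4.44 / 6.24 = 0.7115.

0.7115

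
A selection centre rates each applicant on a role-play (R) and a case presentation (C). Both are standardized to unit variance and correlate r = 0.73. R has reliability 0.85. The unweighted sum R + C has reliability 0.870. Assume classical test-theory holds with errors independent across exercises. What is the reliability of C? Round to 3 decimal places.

Var(R+C) = 2 + 2·0.73 = 3.460.
True-score variance = ρ_R + ρ_C + 2·0.73, so 0.870 = (0.85 + ρ_C + 1.46) / 3.460.
ρ_C = 0.870·3.460 − 0.85 − 1.46 = 0.700.

0.700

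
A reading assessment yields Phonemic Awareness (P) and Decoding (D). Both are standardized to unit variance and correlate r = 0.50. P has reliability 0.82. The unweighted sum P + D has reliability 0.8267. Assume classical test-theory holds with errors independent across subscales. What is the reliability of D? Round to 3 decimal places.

Var(P+D) = 2 + 2·0.50 = 3.000.
True-score variance = ρ_P + ρ_D + 2·0.50, so 0.8267 = (0.82 + ρ_D + 1.00) / 3.000.
ρ_D = 0.8267·3.000 − 0.82 − 1.00 = 0.660.

0.660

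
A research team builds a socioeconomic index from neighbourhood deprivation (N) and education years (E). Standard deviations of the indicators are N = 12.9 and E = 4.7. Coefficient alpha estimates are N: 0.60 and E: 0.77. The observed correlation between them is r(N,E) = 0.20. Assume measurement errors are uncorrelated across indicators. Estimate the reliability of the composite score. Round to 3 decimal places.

Var(N+E) = 12.9² + 4.7² + 2·[12.9·4.7·0.20] = 188.5 + 24.252 = 212.752.
Because errors are independent across components, Cov(Tᵢ,Tⱼ) = Cov(Xᵢ,Xⱼ); the off-diagonal part of the true-score variance is the same as above.
True-score variance = [12.9²·0.60 + 4.7²·0.77] + 24.252 = 116.855 + 24.252 = 141.107.
Reliability = 141.107 / 212.752 = 0.663.

0.663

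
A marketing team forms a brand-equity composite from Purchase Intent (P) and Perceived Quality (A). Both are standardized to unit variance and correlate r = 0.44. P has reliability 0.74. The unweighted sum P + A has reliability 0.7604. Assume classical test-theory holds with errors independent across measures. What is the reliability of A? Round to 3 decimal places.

Var(P+A) = 2 + 2·0.44 = 2.880.
True-score variance = ρ_P + ρ_A + 2·0.44, so 0.7604 = (0.74 + ρ_A + 0.88) / 2.880.
ρ_A = 0.7604·2.880 − 0.74 − 0.88 = 0.570.

0.570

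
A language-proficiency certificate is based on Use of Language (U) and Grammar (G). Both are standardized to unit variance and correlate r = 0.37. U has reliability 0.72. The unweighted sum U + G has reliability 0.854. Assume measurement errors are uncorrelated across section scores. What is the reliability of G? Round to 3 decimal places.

Var(U+G) = 2 + 2·0.37 = 2.740.
True-score variance = ρ_U + ρ_G + 2·0.37, so 0.854 = (0.72 + ρ_G + 0.74) / 2.740.
ρ_G = 0.854·2.740 − 0.72 − 0.74 = 0.880.

0.880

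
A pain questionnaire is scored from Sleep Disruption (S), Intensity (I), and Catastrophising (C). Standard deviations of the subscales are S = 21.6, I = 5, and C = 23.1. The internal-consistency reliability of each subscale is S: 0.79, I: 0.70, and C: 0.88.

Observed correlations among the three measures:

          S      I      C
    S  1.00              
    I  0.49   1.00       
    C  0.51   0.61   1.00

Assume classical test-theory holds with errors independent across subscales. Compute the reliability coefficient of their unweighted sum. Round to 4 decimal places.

0.9048

Var(S+I+C) = 21.6² + 5² + 23.1² + 2·[21.6·5·0.49 + 21.6·23.1·0.51 + 5·23.1·0.61] = 1025.17 + 755.689 = 1780.86.
Under uncorrelated errors the observed covariances equal the true-score covariances, so only the own-variance terms attenuate.
True-score variance = [21.6²·0.79 + 5²·0.70 + 23.1²·0.88] + 755.689 = 855.659 + 755.689 = 1611.35.
Reliability = 1611.35 / 1780.86 = 0.9048.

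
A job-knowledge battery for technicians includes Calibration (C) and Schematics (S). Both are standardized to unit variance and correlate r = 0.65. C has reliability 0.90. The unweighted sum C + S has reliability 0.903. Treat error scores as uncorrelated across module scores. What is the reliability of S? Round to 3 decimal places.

0.780

Var(C+S) = 2 + 2·0.65 = 3.300.
True-score variance = ρ_C + ρ_S + 2·0.65, so 0.903 = (0.90 + ρ_S + 1.30) / 3.300.
ρ_S = 0.903·3.300 − 0.90 − 1.30 = 0.780.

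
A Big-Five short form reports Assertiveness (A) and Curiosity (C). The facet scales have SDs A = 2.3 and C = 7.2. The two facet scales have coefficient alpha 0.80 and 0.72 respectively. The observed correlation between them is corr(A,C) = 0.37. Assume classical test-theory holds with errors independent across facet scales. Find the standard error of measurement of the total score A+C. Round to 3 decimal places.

Var(total) = 57.13 + 12.2544 = 69.3844.
True-score variance = 41.5568 + 12.2544 = 53.8112, so reliability = 0.7756.
Error variance = 69.3844 − 53.8112 = 15.5732; SEM = √15.5732 = 3.946.

3.946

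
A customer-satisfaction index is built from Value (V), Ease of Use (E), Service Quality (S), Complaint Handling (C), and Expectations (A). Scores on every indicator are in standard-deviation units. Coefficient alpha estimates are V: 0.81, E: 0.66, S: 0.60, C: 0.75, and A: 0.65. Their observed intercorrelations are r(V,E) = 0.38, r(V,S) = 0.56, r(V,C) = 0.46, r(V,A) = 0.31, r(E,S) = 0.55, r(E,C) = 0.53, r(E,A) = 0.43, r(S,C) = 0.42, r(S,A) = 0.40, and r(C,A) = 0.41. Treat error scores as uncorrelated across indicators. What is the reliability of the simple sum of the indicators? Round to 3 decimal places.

Var(V+E+S+C+A) = 5 + 2·[0.38 + 0.56 + 0.46 + 0.31 + 0.55 + 0.53 + 0.43 + 0.42 + 0.40 + 0.41] = 5 + 8.9 = 13.9.
With uncorrelated errors the cross-covariances are all true-score covariance, so they carry over unchanged; only the diagonal terms shrink to ρᵢσᵢ².
True-score variance = [0.81 + 0.66 + 0.60 + 0.75 + 0.65] + 8.9 = 3.47 + 8.9 = 12.37.
Reliability = 12.37 / 13.9 = 0.890.

0.890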